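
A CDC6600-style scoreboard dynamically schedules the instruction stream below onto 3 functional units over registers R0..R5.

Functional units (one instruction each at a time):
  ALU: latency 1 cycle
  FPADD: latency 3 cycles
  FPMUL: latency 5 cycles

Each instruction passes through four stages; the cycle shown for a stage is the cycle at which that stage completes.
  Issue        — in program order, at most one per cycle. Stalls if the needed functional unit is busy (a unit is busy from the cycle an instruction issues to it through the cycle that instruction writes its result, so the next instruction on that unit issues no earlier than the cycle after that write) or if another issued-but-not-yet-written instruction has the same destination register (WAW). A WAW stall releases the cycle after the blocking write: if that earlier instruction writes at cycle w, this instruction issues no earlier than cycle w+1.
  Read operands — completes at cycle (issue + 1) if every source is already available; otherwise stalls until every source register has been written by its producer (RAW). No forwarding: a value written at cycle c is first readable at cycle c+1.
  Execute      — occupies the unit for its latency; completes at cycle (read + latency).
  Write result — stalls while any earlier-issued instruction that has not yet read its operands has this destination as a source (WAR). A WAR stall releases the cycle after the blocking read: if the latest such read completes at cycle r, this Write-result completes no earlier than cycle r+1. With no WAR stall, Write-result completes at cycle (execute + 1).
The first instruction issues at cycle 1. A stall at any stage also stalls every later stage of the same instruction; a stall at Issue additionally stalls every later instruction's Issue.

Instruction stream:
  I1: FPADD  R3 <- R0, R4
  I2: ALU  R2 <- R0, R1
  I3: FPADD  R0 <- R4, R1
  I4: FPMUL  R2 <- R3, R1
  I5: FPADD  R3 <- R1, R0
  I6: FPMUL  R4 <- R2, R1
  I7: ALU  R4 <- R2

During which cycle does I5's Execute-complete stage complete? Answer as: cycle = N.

I1  is:1  ro:2  ex:5  wr:6
I2  is:2  ro:3  ex:4  wr:5
I3  is:7  ro:8  ex:11  wr:12  — struct: FPADD busy until I1 writes@6
I4  is:8  ro:9  ex:14  wr:15
I5  is:13  ro:14  ex:17  wr:18  — struct: FPADD busy until I3 writes@12
I6  is:16  ro:17  ex:22  wr:23  — struct: FPMUL busy until I4 writes@15
I7  is:24  ro:25  ex:26  wr:27  — WAW R4: wait I6 write@23

cycle = 17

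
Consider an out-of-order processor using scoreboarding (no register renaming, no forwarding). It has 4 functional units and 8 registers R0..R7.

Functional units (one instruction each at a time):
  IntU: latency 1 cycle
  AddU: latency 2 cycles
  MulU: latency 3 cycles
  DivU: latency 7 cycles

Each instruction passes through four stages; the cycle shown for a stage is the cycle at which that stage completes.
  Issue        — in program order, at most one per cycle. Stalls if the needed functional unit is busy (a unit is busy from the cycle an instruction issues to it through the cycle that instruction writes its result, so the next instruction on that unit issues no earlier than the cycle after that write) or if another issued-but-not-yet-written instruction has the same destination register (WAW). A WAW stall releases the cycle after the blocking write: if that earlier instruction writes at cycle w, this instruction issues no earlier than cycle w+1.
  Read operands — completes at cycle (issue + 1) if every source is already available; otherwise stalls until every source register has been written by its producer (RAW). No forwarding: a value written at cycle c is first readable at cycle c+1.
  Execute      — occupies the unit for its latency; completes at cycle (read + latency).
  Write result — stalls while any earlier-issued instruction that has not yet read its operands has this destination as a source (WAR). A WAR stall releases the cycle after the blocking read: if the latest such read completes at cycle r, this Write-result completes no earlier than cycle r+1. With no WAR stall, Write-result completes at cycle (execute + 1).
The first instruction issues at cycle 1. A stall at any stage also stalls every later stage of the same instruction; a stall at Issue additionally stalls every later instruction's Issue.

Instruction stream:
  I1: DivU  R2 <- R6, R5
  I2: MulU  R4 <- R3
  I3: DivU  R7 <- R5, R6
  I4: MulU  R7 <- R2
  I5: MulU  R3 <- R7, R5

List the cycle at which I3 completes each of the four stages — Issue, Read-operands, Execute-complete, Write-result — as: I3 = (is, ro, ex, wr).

[1] I1→DivU
[2] I1 RO; I2→MulU
[3] I2 RO
[6] I2 EX
[7] I2 WR R4
[9] I1 EX
[10] I1 WR R2
[11] I3→DivU
[12] I3 RO
[19] I3 EX
[20] I3 WR R7
[21] I4→MulU
[22] I4 RO
[25] I4 EX
[26] I4 WR R7
[27] I5→MulU
[28] I5 RO
[31] I5 EX
[32] I5 WR R3

I3 = (11, 12, 19, 20)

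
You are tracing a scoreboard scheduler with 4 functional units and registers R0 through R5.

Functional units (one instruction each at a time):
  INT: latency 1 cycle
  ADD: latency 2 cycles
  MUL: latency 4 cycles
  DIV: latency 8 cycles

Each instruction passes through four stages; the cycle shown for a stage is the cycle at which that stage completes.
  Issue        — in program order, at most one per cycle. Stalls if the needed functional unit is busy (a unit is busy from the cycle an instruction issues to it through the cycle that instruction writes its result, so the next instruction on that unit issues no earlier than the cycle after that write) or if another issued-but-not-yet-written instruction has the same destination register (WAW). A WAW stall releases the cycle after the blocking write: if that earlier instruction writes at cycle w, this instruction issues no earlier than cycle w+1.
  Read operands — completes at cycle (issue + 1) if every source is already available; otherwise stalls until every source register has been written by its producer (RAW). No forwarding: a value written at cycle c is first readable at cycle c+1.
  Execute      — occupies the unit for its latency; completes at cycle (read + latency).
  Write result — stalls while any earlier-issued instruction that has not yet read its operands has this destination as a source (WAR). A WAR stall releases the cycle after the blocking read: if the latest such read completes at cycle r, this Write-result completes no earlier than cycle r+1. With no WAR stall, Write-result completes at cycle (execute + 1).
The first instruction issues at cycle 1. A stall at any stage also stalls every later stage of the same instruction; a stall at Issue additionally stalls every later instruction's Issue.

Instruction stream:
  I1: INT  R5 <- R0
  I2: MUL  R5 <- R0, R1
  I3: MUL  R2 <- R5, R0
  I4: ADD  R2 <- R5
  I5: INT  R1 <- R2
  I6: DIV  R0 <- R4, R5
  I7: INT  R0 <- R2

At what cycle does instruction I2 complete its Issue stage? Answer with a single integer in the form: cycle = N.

  I1 | 1 | 2 | 3 | 4
  I2 | 5 | 6 | 10 | 11   WAW R5: wait I1 write@4
  I3 | 12 | 13 | 17 | 18   struct: MUL busy until I2 writes@11
  I4 | 19 | 20 | 22 | 23   WAW R2: wait I3 write@18
  I5 | 20 | 24 | 25 | 26   RAW R2: wait I4 write@23
  I6 | 21 | 22 | 30 | 31
  I7 | 32 | 33 | 34 | 35   WAW R0: wait I6 write@31

cycle = 5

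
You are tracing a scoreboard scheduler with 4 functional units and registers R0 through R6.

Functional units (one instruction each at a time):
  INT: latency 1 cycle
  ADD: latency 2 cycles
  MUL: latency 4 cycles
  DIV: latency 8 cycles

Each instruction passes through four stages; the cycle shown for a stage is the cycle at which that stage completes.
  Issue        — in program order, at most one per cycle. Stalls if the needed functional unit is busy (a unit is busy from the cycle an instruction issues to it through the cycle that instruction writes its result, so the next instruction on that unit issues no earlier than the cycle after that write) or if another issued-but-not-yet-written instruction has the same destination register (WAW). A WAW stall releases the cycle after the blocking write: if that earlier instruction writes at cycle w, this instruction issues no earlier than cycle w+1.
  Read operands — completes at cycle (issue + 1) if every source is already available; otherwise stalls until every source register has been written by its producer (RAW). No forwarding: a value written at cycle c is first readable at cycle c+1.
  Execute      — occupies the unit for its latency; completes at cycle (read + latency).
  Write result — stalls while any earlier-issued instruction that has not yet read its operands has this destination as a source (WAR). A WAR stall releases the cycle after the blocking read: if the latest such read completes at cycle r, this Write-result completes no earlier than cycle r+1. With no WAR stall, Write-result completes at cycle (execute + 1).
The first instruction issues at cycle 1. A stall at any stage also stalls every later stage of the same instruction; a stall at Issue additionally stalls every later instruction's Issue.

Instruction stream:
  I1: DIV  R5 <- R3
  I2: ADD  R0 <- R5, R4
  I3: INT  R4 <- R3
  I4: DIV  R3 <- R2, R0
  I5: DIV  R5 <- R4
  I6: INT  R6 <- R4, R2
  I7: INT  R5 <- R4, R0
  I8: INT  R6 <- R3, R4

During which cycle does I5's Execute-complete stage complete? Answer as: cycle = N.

t=1  issue I1 (DIV)
t=2  I1 read-ops, issue I2 (ADD)
t=3  issue I3 (INT)
t=4  I3 read-ops
t=5  I3 finished on INT
t=10  I1 finished on DIV
t=11  I1→R5
t=12  I2 read-ops, issue I4 (DIV)
t=13  I3→R4
t=14  I2 finished on ADD
t=15  I2→R0
t=16  I4 read-ops
t=24  I4 finished on DIV
t=25  I4→R3
t=26  issue I5 (DIV)
t=27  I5 read-ops, issue I6 (INT)
t=28  I6 read-ops
t=29  I6 finished on INT
t=30  I6→R6
t=35  I5 finished on DIV
t=36  I5→R5
t=37  issue I7 (INT)
t=38  I7 read-ops
t=39  I7 finished on INT
t=40  I7→R5
t=41  issue I8 (INT)
t=42  I8 read-ops
t=43  I8 finished on INT
t=44  I8→R6

cycle = 35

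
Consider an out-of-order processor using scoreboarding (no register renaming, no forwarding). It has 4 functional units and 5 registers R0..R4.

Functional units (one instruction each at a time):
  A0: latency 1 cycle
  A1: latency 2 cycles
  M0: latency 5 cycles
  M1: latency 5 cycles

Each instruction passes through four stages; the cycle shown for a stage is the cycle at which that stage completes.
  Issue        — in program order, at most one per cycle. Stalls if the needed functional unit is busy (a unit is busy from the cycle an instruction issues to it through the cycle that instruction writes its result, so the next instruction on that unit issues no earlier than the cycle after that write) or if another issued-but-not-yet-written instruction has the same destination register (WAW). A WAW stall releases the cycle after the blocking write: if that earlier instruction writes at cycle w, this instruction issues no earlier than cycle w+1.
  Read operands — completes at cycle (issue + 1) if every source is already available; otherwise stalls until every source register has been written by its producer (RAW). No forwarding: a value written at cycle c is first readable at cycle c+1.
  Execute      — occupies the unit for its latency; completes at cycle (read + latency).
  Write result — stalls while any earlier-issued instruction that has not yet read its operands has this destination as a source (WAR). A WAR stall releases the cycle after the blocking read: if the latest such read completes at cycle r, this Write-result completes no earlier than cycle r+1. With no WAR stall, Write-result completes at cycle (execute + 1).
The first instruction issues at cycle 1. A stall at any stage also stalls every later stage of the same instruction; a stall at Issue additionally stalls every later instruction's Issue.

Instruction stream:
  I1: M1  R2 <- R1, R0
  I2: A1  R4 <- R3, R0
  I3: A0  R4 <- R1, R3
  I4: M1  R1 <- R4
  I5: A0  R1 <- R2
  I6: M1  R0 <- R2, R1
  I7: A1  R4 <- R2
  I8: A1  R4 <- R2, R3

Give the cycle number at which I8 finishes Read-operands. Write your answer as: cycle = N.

t=1  I1 dispatched to M1
t=2  I1 operands ready, I2 dispatched to A1
t=3  I2 operands ready
t=5  I2 complete
t=6  R4←I2
t=7  I1 complete, I3 dispatched to A0
t=8  R2←I1, I3 operands ready
t=9  I3 complete, I4 dispatched to M1
t=10  R4←I3
t=11  I4 operands ready
t=16  I4 complete
t=17  R1←I4
t=18  I5 dispatched to A0
t=19  I5 operands ready, I6 dispatched to M1
t=20  I5 complete, I7 dispatched to A1
t=21  R1←I5, I7 operands ready
t=22  I6 operands ready
t=23  I7 complete
t=24  R4←I7
t=25  I8 dispatched to A1
t=26  I8 operands ready
t=27  I6 complete
t=28  R0←I6, I8 complete
t=29  R4←I8

cycle = 26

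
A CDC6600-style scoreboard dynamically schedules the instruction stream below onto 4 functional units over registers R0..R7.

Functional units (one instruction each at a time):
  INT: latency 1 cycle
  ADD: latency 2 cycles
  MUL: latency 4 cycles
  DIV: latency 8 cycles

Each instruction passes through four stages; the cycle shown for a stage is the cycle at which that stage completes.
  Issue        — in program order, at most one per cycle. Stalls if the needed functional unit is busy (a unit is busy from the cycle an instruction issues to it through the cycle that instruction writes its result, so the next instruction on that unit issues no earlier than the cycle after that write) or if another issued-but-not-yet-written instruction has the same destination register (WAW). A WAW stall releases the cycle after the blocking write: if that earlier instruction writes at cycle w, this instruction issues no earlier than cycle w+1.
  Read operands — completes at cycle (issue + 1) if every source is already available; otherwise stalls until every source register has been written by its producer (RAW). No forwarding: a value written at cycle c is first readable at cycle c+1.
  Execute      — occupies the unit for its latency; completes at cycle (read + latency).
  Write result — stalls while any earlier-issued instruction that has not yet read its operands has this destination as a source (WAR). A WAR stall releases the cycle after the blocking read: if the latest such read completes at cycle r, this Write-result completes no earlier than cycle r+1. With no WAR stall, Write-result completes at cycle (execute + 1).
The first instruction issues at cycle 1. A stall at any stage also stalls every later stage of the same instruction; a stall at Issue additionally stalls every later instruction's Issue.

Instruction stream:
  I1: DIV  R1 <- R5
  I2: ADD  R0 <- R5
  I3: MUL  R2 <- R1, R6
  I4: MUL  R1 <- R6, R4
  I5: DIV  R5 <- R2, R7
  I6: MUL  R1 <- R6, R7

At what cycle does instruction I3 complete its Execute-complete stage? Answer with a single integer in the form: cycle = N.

c1: I1 dispatched to DIV
c2: I1 operands ready · I2 dispatched to ADD
c3: I2 operands ready · I3 dispatched to MUL
c5: I2 complete
c6: R0←I2
c10: I1 complete
c11: R1←I1
c12: I3 operands ready
c16: I3 complete
c17: R2←I3
c18: I4 dispatched to MUL
c19: I4 operands ready · I5 dispatched to DIV
c20: I5 operands ready
c23: I4 complete
c24: R1←I4
c25: I6 dispatched to MUL
c26: I6 operands ready
c28: I5 complete
c29: R5←I5
c30: I6 complete
c31: R1←I6

cycle = 16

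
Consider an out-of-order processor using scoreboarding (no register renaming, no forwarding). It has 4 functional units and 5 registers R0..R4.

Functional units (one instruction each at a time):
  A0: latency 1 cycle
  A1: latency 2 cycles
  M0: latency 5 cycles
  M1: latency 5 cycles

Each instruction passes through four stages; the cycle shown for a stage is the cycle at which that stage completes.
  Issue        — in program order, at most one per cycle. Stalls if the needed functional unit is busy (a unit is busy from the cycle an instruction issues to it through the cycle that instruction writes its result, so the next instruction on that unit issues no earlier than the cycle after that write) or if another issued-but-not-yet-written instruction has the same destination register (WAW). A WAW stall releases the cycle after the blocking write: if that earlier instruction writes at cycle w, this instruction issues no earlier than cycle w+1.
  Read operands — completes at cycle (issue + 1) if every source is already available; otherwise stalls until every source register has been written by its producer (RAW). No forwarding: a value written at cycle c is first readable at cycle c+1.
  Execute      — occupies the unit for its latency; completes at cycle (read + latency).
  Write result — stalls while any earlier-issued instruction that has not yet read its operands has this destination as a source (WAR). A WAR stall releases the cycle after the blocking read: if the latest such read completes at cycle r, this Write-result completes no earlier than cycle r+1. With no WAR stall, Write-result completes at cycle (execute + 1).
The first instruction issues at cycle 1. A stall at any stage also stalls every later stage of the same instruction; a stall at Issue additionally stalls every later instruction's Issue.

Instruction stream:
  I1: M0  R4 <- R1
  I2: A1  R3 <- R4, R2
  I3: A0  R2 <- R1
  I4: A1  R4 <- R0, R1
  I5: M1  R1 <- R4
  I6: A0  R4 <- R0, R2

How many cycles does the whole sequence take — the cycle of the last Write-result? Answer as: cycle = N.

cycle = 24

t=1  issue I1 (M0)
t=2  I1 read-ops; issue I2 (A1)
t=3  issue I3 (A0)
t=4  I3 read-ops
t=5  I3 finished on A0
t=7  I1 finished on M0
t=8  I1→R4
t=9  I2 read-ops
t=10  I3→R2
t=11  I2 finished on A1
t=12  I2→R3
t=13  issue I4 (A1)
t=14  I4 read-ops; issue I5 (M1)
t=16  I4 finished on A1
t=17  I4→R4
t=18  I5 read-ops; issue I6 (A0)
t=19  I6 read-ops
t=20  I6 finished on A0
t=21  I6→R4
t=23  I5 finished on M1
t=24  I5→R1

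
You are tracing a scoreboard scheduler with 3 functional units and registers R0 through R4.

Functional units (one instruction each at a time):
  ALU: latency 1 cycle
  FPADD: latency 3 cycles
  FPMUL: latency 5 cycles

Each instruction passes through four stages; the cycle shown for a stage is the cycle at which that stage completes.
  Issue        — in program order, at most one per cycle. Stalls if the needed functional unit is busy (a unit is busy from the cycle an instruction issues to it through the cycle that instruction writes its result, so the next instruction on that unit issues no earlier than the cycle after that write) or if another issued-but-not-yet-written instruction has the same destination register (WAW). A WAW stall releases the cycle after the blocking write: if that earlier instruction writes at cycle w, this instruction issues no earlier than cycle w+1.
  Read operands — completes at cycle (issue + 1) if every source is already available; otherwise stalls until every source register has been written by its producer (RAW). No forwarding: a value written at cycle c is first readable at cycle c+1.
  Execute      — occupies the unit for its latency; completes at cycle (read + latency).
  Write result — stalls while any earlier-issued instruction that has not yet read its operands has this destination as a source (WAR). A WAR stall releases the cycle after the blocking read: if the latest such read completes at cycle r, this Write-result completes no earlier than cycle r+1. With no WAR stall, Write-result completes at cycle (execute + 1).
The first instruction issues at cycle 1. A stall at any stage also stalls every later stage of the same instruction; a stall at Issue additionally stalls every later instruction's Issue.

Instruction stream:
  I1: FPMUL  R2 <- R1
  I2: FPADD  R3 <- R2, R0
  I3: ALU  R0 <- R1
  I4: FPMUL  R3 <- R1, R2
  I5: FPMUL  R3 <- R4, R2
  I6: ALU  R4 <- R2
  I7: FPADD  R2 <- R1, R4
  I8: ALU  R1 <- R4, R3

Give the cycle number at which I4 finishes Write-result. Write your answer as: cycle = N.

cycle 1: issue I1 (FPMUL)
cycle 2: I1 read-ops, issue I2 (FPADD)
cycle 3: issue I3 (ALU)
cycle 4: I3 read-ops
cycle 5: I3 finished on ALU
cycle 7: I1 finished on FPMUL
cycle 8: I1→R2
cycle 9: I2 read-ops
cycle 10: I3→R0
cycle 12: I2 finished on FPADD
cycle 13: I2→R3
cycle 14: issue I4 (FPMUL)
cycle 15: I4 read-ops
cycle 20: I4 finished on FPMUL
cycle 21: I4→R3
cycle 22: issue I5 (FPMUL)
cycle 23: I5 read-ops, issue I6 (ALU)
cycle 24: I6 read-ops, issue I7 (FPADD)
cycle 25: I6 finished on ALU
cycle 26: I6→R4
cycle 27: I7 read-ops, issue I8 (ALU)
cycle 28: I5 finished on FPMUL
cycle 29: I5→R3
cycle 30: I7 finished on FPADD, I8 read-ops
cycle 31: I7→R2, I8 finished on ALU
cycle 32: I8→R1

cycle = 21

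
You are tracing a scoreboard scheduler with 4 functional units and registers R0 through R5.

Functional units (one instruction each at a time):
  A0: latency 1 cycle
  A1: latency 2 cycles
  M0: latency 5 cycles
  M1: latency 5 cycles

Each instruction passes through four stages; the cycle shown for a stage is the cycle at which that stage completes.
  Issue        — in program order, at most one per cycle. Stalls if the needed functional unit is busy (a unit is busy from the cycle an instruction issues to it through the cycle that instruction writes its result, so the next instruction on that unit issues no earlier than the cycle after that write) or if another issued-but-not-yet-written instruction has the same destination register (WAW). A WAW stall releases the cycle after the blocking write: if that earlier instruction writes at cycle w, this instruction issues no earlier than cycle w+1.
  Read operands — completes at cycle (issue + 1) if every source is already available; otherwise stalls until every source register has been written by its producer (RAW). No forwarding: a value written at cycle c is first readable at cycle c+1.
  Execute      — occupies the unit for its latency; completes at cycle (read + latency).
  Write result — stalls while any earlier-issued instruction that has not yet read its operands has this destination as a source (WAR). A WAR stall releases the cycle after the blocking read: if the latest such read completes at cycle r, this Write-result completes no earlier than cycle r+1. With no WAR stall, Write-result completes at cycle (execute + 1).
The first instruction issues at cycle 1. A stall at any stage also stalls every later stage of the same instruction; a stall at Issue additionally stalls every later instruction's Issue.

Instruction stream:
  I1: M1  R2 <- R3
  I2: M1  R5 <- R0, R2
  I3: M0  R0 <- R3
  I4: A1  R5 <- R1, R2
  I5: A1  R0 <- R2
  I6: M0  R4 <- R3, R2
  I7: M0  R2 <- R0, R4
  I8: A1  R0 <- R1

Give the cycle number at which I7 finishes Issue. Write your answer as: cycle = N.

cycle = 31

  I1 | 1 | 2 | 7 | 8
  I2 | 9 | 10 | 15 | 16   struct: M1 busy until I1 writes@8
  I3 | 10 | 11 | 16 | 17
  I4 | 17 | 18 | 20 | 21   WAW R5: wait I2 write@16
  I5 | 22 | 23 | 25 | 26   struct: A1 busy until I4 writes@21
  I6 | 23 | 24 | 29 | 30
  I7 | 31 | 32 | 37 | 38   struct: M0 busy until I6 writes@30
  I8 | 32 | 33 | 35 | 36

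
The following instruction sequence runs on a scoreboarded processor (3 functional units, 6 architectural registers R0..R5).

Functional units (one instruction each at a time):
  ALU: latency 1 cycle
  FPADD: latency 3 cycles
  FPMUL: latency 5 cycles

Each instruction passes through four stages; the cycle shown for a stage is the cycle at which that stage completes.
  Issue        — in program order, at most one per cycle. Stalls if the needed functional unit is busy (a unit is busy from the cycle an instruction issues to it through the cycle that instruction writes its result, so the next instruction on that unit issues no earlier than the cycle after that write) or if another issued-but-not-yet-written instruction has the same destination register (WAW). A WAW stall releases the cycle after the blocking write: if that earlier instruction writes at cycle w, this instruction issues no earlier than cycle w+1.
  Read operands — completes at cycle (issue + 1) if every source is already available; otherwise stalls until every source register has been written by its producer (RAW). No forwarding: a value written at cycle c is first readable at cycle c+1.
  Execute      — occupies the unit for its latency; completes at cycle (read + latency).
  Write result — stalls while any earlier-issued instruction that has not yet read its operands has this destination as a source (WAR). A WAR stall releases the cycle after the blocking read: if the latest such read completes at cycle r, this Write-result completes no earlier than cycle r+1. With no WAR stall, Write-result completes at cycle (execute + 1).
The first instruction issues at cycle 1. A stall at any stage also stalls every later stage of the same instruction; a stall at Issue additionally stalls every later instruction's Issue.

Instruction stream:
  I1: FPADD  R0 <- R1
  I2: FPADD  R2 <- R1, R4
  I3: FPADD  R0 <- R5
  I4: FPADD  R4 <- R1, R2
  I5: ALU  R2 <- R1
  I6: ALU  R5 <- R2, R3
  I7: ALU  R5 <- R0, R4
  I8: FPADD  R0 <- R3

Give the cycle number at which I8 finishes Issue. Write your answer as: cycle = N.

cycle = 29

[I1] 1/2/5/6
[I2] 7/8/11/12  (struct: FPADD busy until I1 writes@6)
[I3] 13/14/17/18  (struct: FPADD busy until I2 writes@12)
[I4] 19/20/23/24  (struct: FPADD busy until I3 writes@18)
[I5] 20/21/22/23
[I6] 24/25/26/27  (struct: ALU busy until I5 writes@23)
[I7] 28/29/30/31  (struct: ALU busy until I6 writes@27)
[I8] 29/30/33/34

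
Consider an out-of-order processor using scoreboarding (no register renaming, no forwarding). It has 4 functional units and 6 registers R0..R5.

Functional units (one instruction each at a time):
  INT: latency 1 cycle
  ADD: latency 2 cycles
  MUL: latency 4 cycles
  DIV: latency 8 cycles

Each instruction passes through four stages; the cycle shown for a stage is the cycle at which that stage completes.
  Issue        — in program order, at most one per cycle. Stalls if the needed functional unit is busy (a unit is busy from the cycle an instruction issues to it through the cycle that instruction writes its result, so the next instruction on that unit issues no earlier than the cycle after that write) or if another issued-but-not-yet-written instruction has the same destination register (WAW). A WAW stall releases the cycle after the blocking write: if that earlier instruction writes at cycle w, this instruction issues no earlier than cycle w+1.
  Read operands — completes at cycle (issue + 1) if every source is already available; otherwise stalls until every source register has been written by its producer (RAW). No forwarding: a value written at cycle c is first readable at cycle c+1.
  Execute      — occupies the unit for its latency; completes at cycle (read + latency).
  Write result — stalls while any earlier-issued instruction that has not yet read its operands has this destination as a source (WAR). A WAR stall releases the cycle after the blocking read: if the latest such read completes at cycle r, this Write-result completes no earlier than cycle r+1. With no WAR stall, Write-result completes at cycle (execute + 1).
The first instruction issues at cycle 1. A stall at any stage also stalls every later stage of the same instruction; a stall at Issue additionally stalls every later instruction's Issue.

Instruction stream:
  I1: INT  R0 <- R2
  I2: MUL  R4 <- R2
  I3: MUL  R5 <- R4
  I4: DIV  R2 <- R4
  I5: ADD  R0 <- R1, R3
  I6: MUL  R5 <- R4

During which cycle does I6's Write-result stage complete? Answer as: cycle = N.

cycle = 22

t=1  I1→INT
t=2  I1 RO | I2→MUL
t=3  I1 EX | I2 RO
t=4  I1 WR R0
t=7  I2 EX
t=8  I2 WR R4
t=9  I3→MUL
t=10  I3 RO | I4→DIV
t=11  I4 RO | I5→ADD
t=12  I5 RO
t=14  I3 EX | I5 EX
t=15  I3 WR R5 | I5 WR R0
t=16  I6→MUL
t=17  I6 RO
t=19  I4 EX
t=20  I4 WR R2
t=21  I6 EX
t=22  I6 WR R5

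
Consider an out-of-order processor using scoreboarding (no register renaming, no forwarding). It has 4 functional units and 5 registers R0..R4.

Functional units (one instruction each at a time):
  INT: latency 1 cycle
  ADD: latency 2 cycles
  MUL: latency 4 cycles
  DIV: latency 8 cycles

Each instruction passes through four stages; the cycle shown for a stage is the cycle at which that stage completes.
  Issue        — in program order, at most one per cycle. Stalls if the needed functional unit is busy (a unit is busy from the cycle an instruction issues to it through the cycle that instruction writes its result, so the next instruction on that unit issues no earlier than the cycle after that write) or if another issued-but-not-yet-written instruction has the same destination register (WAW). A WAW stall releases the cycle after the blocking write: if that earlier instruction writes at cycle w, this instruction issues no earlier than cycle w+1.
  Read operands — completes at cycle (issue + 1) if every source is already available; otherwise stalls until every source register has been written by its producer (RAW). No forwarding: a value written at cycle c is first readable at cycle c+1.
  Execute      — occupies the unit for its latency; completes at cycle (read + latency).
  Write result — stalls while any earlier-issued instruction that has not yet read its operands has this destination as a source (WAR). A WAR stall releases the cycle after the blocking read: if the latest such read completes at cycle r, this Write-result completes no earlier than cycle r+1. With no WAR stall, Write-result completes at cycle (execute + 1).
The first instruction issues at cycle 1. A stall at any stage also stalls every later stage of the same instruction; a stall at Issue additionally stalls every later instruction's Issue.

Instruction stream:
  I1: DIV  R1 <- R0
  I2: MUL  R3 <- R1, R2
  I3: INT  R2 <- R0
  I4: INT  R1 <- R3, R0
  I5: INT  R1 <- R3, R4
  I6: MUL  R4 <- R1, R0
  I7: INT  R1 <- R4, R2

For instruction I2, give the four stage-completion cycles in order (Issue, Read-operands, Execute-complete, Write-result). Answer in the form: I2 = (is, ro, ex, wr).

cycle 1: I1 issues→DIV
cycle 2: I1 reads | I2 issues→MUL
cycle 3: I3 issues→INT
cycle 4: I3 reads
cycle 5: I3 exec-done
cycle 10: I1 exec-done
cycle 11: I1 writes R1
cycle 12: I2 reads
cycle 13: I3 writes R2
cycle 14: I4 issues→INT
cycle 16: I2 exec-done
cycle 17: I2 writes R3
cycle 18: I4 reads
cycle 19: I4 exec-done
cycle 20: I4 writes R1
cycle 21: I5 issues→INT
cycle 22: I5 reads | I6 issues→MUL
cycle 23: I5 exec-done
cycle 24: I5 writes R1
cycle 25: I6 reads | I7 issues→INT
cycle 29: I6 exec-done
cycle 30: I6 writes R4
cycle 31: I7 reads
cycle 32: I7 exec-done
cycle 33: I7 writes R1

I2 = (2, 12, 16, 17)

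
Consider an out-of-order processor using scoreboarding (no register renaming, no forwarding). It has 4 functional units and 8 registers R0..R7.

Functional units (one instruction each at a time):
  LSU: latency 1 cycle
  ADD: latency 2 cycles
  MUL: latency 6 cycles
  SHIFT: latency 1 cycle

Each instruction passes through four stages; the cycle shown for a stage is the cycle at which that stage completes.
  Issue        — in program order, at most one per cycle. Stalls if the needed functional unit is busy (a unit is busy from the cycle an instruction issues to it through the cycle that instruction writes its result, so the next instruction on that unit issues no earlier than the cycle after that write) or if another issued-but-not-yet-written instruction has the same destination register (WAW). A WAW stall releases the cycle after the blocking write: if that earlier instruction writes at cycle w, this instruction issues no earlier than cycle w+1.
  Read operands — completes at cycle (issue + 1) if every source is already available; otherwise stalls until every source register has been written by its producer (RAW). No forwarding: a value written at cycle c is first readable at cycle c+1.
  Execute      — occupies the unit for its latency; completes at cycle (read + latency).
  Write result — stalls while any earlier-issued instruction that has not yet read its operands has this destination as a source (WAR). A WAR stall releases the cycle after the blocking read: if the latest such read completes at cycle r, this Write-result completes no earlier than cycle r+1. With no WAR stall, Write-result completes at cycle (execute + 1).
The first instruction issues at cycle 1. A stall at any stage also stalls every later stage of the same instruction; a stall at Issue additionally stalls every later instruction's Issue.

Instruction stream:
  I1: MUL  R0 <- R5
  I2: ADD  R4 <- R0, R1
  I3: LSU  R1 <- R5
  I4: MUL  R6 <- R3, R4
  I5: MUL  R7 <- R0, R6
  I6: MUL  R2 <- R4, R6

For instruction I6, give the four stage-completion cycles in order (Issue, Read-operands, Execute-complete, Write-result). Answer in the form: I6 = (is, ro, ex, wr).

I1: IS=1 RO=2 EX=8 WR=9
I2: IS=2 RO=10 EX=12 WR=13  [RAW R0: wait I1 write@9]
I3: IS=3 RO=4 EX=5 WR=11  [WAR R1: wait I2 read@10]
I4: IS=10 RO=14 EX=20 WR=21  [struct: MUL busy until I1 writes@9; RAW R4: wait I2 write@13]
I5: IS=22 RO=23 EX=29 WR=30  [struct: MUL busy until I4 writes@21]
I6: IS=31 RO=32 EX=38 WR=39  [struct: MUL busy until I5 writes@30]

I6 = (31, 32, 38, 39)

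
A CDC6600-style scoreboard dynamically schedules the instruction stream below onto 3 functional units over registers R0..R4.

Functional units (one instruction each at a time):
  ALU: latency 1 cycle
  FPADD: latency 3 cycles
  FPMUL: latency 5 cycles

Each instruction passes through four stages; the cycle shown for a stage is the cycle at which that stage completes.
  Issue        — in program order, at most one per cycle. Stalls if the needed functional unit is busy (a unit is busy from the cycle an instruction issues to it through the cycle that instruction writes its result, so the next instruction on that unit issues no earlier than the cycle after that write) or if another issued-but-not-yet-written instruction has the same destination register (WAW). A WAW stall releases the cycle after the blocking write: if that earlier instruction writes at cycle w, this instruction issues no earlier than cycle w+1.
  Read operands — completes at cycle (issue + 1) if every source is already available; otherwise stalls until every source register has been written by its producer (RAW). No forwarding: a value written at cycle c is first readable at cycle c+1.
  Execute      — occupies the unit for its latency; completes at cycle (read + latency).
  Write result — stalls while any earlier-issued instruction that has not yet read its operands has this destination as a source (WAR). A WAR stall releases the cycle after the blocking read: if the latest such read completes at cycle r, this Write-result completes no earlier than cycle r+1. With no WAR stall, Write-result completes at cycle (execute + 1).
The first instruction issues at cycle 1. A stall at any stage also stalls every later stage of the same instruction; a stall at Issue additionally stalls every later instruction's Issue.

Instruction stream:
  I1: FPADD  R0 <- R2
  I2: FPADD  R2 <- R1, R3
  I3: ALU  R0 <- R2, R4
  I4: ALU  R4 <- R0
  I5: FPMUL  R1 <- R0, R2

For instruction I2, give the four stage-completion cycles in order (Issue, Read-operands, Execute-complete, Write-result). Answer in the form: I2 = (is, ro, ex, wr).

I2 = (7, 8, 11, 12)

cycle 1: I1 dispatched to FPADD
cycle 2: I1 operands ready
cycle 5: I1 complete
cycle 6: R0←I1
cycle 7: I2 dispatched to FPADD
cycle 8: I2 operands ready, I3 dispatched to ALU
cycle 11: I2 complete
cycle 12: R2←I2
cycle 13: I3 operands ready
cycle 14: I3 complete
cycle 15: R0←I3
cycle 16: I4 dispatched to ALU
cycle 17: I4 operands ready, I5 dispatched to FPMUL
cycle 18: I4 complete, I5 operands ready
cycle 19: R4←I4
cycle 23: I5 complete
cycle 24: R1←I5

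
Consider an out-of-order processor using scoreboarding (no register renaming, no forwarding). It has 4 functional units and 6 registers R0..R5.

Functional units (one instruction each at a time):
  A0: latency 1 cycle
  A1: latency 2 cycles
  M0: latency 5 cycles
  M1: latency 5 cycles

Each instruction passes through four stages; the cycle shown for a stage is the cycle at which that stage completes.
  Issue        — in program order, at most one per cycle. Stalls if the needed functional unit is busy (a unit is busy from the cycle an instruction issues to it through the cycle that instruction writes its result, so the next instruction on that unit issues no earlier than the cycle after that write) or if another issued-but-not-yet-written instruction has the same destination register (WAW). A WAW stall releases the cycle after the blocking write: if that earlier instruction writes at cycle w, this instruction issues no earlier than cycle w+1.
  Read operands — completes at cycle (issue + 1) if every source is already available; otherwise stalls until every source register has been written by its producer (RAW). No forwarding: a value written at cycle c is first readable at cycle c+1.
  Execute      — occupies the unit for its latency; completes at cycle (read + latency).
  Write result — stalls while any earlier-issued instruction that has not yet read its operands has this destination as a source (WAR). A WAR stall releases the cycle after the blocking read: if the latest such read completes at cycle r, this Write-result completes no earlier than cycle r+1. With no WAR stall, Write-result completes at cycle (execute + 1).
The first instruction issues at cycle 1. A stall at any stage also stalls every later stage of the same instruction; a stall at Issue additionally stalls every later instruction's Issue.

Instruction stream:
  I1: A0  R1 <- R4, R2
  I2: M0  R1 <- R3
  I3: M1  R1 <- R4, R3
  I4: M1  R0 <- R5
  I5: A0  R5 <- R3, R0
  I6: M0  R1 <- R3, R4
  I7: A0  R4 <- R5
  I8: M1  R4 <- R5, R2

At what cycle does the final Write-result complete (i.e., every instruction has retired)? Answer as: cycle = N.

I1  is:1  ro:2  ex:3  wr:4
I2  is:5  ro:6  ex:11  wr:12  — WAW R1: wait I1 write@4
I3  is:13  ro:14  ex:19  wr:20  — WAW R1: wait I2 write@12
I4  is:21  ro:22  ex:27  wr:28  — struct: M1 busy until I3 writes@20
I5  is:22  ro:29  ex:30  wr:31  — RAW R0: wait I4 write@28
I6  is:23  ro:24  ex:29  wr:30
I7  is:32  ro:33  ex:34  wr:35  — struct: A0 busy until I5 writes@31
I8  is:36  ro:37  ex:42  wr:43  — WAW R4: wait I7 write@35

cycle = 43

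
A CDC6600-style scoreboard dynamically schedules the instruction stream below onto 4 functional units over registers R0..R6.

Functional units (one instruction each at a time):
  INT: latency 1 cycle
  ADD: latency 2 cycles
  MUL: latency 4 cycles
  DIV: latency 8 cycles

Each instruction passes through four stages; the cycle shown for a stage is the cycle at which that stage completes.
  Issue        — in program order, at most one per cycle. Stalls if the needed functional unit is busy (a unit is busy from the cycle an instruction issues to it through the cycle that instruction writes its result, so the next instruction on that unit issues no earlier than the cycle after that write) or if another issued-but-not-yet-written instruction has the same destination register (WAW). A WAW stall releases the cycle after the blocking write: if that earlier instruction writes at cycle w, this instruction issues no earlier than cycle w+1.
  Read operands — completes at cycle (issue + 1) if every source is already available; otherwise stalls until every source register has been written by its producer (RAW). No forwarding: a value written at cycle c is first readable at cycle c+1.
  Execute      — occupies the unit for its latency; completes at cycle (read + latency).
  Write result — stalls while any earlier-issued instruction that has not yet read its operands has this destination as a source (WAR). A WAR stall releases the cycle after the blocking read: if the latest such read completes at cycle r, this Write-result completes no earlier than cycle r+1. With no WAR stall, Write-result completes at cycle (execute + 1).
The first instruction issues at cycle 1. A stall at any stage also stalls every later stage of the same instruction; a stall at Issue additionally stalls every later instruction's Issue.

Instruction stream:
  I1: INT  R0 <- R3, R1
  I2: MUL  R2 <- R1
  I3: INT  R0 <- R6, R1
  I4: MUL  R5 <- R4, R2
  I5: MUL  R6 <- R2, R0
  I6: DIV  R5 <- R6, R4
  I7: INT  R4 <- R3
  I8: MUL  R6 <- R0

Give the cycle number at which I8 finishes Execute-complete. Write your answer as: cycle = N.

cycle = 28

I1  is:1  ro:2  ex:3  wr:4
I2  is:2  ro:3  ex:7  wr:8
I3  is:5  ro:6  ex:7  wr:8  — struct: INT busy until I1 writes@4
I4  is:9  ro:10  ex:14  wr:15  — struct: MUL busy until I2 writes@8
I5  is:16  ro:17  ex:21  wr:22  — struct: MUL busy until I4 writes@15
I6  is:17  ro:23  ex:31  wr:32  — RAW R6: wait I5 write@22
I7  is:18  ro:19  ex:20  wr:24  — WAR R4: wait I6 read@23
I8  is:23  ro:24  ex:28  wr:29  — struct: MUL busy until I5 writes@22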